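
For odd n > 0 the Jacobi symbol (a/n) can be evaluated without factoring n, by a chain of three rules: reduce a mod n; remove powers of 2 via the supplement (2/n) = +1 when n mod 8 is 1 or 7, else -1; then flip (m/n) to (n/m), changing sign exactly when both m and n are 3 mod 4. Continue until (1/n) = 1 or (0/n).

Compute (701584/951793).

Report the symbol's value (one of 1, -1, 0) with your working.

701584 = 2^4·43849; (2/951793) = +1 since 951793 mod 8 = 1, so (701584/951793) = (+1)^4·(43849/951793); sign now +1
reciprocity: (43849/951793) = +1·(951793/43849) since 43849 mod 4 = 1, 951793 mod 4 = 1; sign now +1
(951793/43849) = (30964/43849)   [reduce mod 43849]
30964 = 2^2·7741; (2/43849) = +1 since 43849 mod 8 = 1, so (30964/43849) = (+1)^2·(7741/43849); sign now +1
reciprocity: (7741/43849) = +1·(43849/7741) since 7741 mod 4 = 1, 43849 mod 4 = 1; sign now +1
(43849/7741) = (5144/7741)   [reduce mod 7741]
5144 = 2^3·643; (2/7741) = -1 since 7741 mod 8 = 5, so (5144/7741) = (-1)^3·(643/7741); sign now -1
reciprocity: (643/7741) = +1·(7741/643) since 643 mod 4 = 3, 7741 mod 4 = 1; sign now -1
(7741/643) = (25/643)   [reduce mod 643]
reciprocity: (25/643) = +1·(643/25) since 25 mod 4 = 1, 643 mod 4 = 3; sign now -1
(643/25) = (18/25)   [reduce mod 25]
18 = 2^1·9; (2/25) = +1 since 25 mod 8 = 1, so (18/25) = (+1)^1·(9/25); sign now -1
reciprocity: (9/25) = +1·(25/9) since 9 mod 4 = 1, 25 mod 4 = 1; sign now -1
(25/9) = (7/9)   [reduce mod 9]
reciprocity: (7/9) = +1·(9/7) since 7 mod 4 = 3, 9 mod 4 = 1; sign now -1
(9/7) = (2/7)   [reduce mod 7]
2 = 2^1·1; (2/7) = +1 since 7 mod 8 = 7, so (2/7) = (+1)^1·(1/7); sign now -1
(1/7) = 1; final value = sign = -1

-1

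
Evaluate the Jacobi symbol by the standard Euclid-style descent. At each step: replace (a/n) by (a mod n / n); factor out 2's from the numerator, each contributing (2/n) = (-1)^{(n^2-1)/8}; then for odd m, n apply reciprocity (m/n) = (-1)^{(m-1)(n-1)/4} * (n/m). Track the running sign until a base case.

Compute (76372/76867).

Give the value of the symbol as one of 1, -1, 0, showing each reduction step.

1

factor out 2^2: 76372 = 2^2·19093; with 76867 mod 8 = 3, (2/76867) = -1; sign now +1; continue with (19093/76867)
flip (19093/76867) -> (76867/19093): both odd, 19093 mod 4 = 1, 76867 mod 4 = 3, so the flip contributes +1; sign now +1
(76867/19093): 76867 mod 19093 = 495, so (76867/19093) = (495/19093)
flip (495/19093) -> (19093/495): both odd, 495 mod 4 = 3, 19093 mod 4 = 1, so the flip contributes +1; sign now +1
(19093/495): 19093 mod 495 = 283, so (19093/495) = (283/495)
flip (283/495) -> (495/283): both odd, 283 mod 4 = 3, 495 mod 4 = 3, so the flip contributes -1; sign now -1
(495/283): 495 mod 283 = 212, so (495/283) = (212/283)
factor out 2^2: 212 = 2^2·53; with 283 mod 8 = 3, (2/283) = -1; sign now -1; continue with (53/283)
flip (53/283) -> (283/53): both odd, 53 mod 4 = 1, 283 mod 4 = 3, so the flip contributes +1; sign now -1
(283/53): 283 mod 53 = 18, so (283/53) = (18/53)
factor out 2^1: 18 = 2^1·9; with 53 mod 8 = 5, (2/53) = -1; sign now +1; continue with (9/53)
flip (9/53) -> (53/9): both odd, 9 mod 4 = 1, 53 mod 4 = 1, so the flip contributes +1; sign now +1
(53/9): 53 mod 9 = 8, so (53/9) = (8/9)
factor out 2^3: 8 = 2^3·1; with 9 mod 8 = 1, (2/9) = +1; sign now +1; continue with (1/9)
reached (1/9) = 1, so the symbol is +1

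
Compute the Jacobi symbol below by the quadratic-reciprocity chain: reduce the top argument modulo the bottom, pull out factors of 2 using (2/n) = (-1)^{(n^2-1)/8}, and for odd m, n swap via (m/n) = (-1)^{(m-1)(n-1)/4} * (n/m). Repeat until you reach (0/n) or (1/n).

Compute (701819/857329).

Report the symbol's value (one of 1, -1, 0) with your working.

-1

reciprocity: (701819/857329) = +1·(857329/701819) since 701819 mod 4 = 3, 857329 mod 4 = 1; sign now +1
(857329/701819) = (155510/701819)   [reduce mod 701819]
155510 = 2^1·77755; (2/701819) = -1 since 701819 mod 8 = 3, so (155510/701819) = (-1)^1·(77755/701819); sign now -1
reciprocity: (77755/701819) = -1·(701819/77755) since 77755 mod 4 = 3, 701819 mod 4 = 3; sign now +1
(701819/77755) = (2024/77755)   [reduce mod 77755]
2024 = 2^3·253; (2/77755) = -1 since 77755 mod 8 = 3, so (2024/77755) = (-1)^3·(253/77755); sign now -1
reciprocity: (253/77755) = +1·(77755/253) since 253 mod 4 = 1, 77755 mod 4 = 3; sign now -1
(77755/253) = (84/253)   [reduce mod 253]
84 = 2^2·21; (2/253) = -1 since 253 mod 8 = 5, so (84/253) = (-1)^2·(21/253); sign now -1
reciprocity: (21/253) = +1·(253/21) since 21 mod 4 = 1, 253 mod 4 = 1; sign now -1
(253/21) = (1/21)   [reduce mod 21]
(1/21) = 1; final value = sign = -1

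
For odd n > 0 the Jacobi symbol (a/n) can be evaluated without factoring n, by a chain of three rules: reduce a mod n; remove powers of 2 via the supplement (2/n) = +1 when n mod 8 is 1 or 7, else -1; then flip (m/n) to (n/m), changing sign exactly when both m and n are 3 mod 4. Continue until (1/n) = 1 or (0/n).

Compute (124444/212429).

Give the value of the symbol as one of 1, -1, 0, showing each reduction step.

124444 = 2^2·31111; (2/212429) = -1 since 212429 mod 8 = 5, so (124444/212429) = (-1)^2·(31111/212429); sign now +1
reciprocity: (31111/212429) = +1·(212429/31111) since 31111 mod 4 = 3, 212429 mod 4 = 1; sign now +1
(212429/31111) = (25763/31111)   [reduce mod 31111]
reciprocity: (25763/31111) = -1·(31111/25763) since 25763 mod 4 = 3, 31111 mod 4 = 3; sign now -1
(31111/25763) = (5348/25763)   [reduce mod 25763]
5348 = 2^2·1337; (2/25763) = -1 since 25763 mod 8 = 3, so (5348/25763) = (-1)^2·(1337/25763); sign now -1
reciprocity: (1337/25763) = +1·(25763/1337) since 1337 mod 4 = 1, 25763 mod 4 = 3; sign now -1
(25763/1337) = (360/1337)   [reduce mod 1337]
360 = 2^3·45; (2/1337) = +1 since 1337 mod 8 = 1, so (360/1337) = (+1)^3·(45/1337); sign now -1
reciprocity: (45/1337) = +1·(1337/45) since 45 mod 4 = 1, 1337 mod 4 = 1; sign now -1
(1337/45) = (32/45)   [reduce mod 45]
32 = 2^5·1; (2/45) = -1 since 45 mod 8 = 5, so (32/45) = (-1)^5·(1/45); sign now +1
(1/45) = 1; final value = sign = +1

1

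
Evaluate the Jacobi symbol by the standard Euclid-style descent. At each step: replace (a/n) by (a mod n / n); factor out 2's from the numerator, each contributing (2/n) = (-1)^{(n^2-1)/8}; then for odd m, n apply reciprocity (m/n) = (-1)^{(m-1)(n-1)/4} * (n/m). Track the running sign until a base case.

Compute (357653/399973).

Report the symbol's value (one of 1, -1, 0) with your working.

-1

flip (357653/399973) -> (399973/357653): both odd, 357653 mod 4 = 1, 399973 mod 4 = 1, so the flip contributes +1; sign now +1
(399973/357653): 399973 mod 357653 = 42320, so (399973/357653) = (42320/357653)
factor out 2^4: 42320 = 2^4·2645; with 357653 mod 8 = 5, (2/357653) = -1; sign now +1; continue with (2645/357653)
flip (2645/357653) -> (357653/2645): both odd, 2645 mod 4 = 1, 357653 mod 4 = 1, so the flip contributes +1; sign now +1
(357653/2645): 357653 mod 2645 = 578, so (357653/2645) = (578/2645)
factor out 2^1: 578 = 2^1·289; with 2645 mod 8 = 5, (2/2645) = -1; sign now -1; continue with (289/2645)
flip (289/2645) -> (2645/289): both odd, 289 mod 4 = 1, 2645 mod 4 = 1, so the flip contributes +1; sign now -1
(2645/289): 2645 mod 289 = 44, so (2645/289) = (44/289)
factor out 2^2: 44 = 2^2·11; with 289 mod 8 = 1, (2/289) = +1; sign now -1; continue with (11/289)
flip (11/289) -> (289/11): both odd, 11 mod 4 = 3, 289 mod 4 = 1, so the flip contributes +1; sign now -1
(289/11): 289 mod 11 = 3, so (289/11) = (3/11)
flip (3/11) -> (11/3): both odd, 3 mod 4 = 3, 11 mod 4 = 3, so the flip contributes -1; sign now +1
(11/3): 11 mod 3 = 2, so (11/3) = (2/3)
factor out 2^1: 2 = 2^1·1; with 3 mod 8 = 3, (2/3) = -1; sign now -1; continue with (1/3)
reached (1/3) = 1, so the symbol is -1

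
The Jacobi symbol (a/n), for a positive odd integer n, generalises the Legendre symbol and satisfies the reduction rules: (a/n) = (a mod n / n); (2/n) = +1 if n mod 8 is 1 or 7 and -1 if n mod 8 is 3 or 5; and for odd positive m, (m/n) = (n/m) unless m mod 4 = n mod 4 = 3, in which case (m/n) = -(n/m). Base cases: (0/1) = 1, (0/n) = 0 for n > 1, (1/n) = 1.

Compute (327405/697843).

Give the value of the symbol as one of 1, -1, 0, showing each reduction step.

0

flip (327405/697843) -> (697843/327405): both odd, 327405 mod 4 = 1, 697843 mod 4 = 3, so the flip contributes +1; sign now +1
(697843/327405): 697843 mod 327405 = 43033, so (697843/327405) = (43033/327405)
flip (43033/327405) -> (327405/43033): both odd, 43033 mod 4 = 1, 327405 mod 4 = 1, so the flip contributes +1; sign now +1
(327405/43033): 327405 mod 43033 = 26174, so (327405/43033) = (26174/43033)
factor out 2^1: 26174 = 2^1·13087; with 43033 mod 8 = 1, (2/43033) = +1; sign now +1; continue with (13087/43033)
flip (13087/43033) -> (43033/13087): both odd, 13087 mod 4 = 3, 43033 mod 4 = 1, so the flip contributes +1; sign now +1
(43033/13087): 43033 mod 13087 = 3772, so (43033/13087) = (3772/13087)
factor out 2^2: 3772 = 2^2·943; with 13087 mod 8 = 7, (2/13087) = +1; sign now +1; continue with (943/13087)
flip (943/13087) -> (13087/943): both odd, 943 mod 4 = 3, 13087 mod 4 = 3, so the flip contributes -1; sign now -1
(13087/943): 13087 mod 943 = 828, so (13087/943) = (828/943)
factor out 2^2: 828 = 2^2·207; with 943 mod 8 = 7, (2/943) = +1; sign now -1; continue with (207/943)
flip (207/943) -> (943/207): both odd, 207 mod 4 = 3, 943 mod 4 = 3, so the flip contributes -1; sign now +1
(943/207): 943 mod 207 = 115, so (943/207) = (115/207)
flip (115/207) -> (207/115): both odd, 115 mod 4 = 3, 207 mod 4 = 3, so the flip contributes -1; sign now -1
(207/115): 207 mod 115 = 92, so (207/115) = (92/115)
factor out 2^2: 92 = 2^2·23; with 115 mod 8 = 3, (2/115) = -1; sign now -1; continue with (23/115)
flip (23/115) -> (115/23): both odd, 23 mod 4 = 3, 115 mod 4 = 3, so the flip contributes -1; sign now +1
(115/23): 115 mod 23 = 0, so (115/23) = (0/23)
reached (0/23); gcd(a, n) > 1, so (0/23) = 0 and the symbol is 0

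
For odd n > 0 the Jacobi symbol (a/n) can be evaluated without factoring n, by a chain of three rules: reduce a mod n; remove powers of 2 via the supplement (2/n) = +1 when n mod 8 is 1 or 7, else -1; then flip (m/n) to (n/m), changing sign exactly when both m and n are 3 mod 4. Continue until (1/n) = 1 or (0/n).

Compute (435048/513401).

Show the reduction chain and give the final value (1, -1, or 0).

-1

435048 = 2^3·54381; (2/513401) = +1 since 513401 mod 8 = 1, so (435048/513401) = (+1)^3·(54381/513401); sign now +1
reciprocity: (54381/513401) = +1·(513401/54381) since 54381 mod 4 = 1, 513401 mod 4 = 1; sign now +1
(513401/54381) = (23972/54381)   [reduce mod 54381]
23972 = 2^2·5993; (2/54381) = -1 since 54381 mod 8 = 5, so (23972/54381) = (-1)^2·(5993/54381); sign now +1
reciprocity: (5993/54381) = +1·(54381/5993) since 5993 mod 4 = 1, 54381 mod 4 = 1; sign now +1
(54381/5993) = (444/5993)   [reduce mod 5993]
444 = 2^2·111; (2/5993) = +1 since 5993 mod 8 = 1, so (444/5993) = (+1)^2·(111/5993); sign now +1
reciprocity: (111/5993) = +1·(5993/111) since 111 mod 4 = 3, 5993 mod 4 = 1; sign now +1
(5993/111) = (110/111)   [reduce mod 111]
110 = 2^1·55; (2/111) = +1 since 111 mod 8 = 7, so (110/111) = (+1)^1·(55/111); sign now +1
reciprocity: (55/111) = -1·(111/55) since 55 mod 4 = 3, 111 mod 4 = 3; sign now -1
(111/55) = (1/55)   [reduce mod 55]
(1/55) = 1; final value = sign = -1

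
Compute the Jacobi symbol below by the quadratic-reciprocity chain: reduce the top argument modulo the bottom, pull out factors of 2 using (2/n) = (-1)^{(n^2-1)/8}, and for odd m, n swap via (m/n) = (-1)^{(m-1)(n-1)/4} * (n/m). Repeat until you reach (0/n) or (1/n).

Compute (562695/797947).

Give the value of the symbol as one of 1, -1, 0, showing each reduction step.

reciprocity: (562695/797947) = -1·(797947/562695) since 562695 mod 4 = 3, 797947 mod 4 = 3; sign now -1
(797947/562695) = (235252/562695)   [reduce mod 562695]
235252 = 2^2·58813; (2/562695) = +1 since 562695 mod 8 = 7, so (235252/562695) = (+1)^2·(58813/562695); sign now -1
reciprocity: (58813/562695) = +1·(562695/58813) since 58813 mod 4 = 1, 562695 mod 4 = 3; sign now -1
(562695/58813) = (33378/58813)   [reduce mod 58813]
33378 = 2^1·16689; (2/58813) = -1 since 58813 mod 8 = 5, so (33378/58813) = (-1)^1·(16689/58813); sign now +1
reciprocity: (16689/58813) = +1·(58813/16689) since 16689 mod 4 = 1, 58813 mod 4 = 1; sign now +1
(58813/16689) = (8746/16689)   [reduce mod 16689]
8746 = 2^1·4373; (2/16689) = +1 since 16689 mod 8 = 1, so (8746/16689) = (+1)^1·(4373/16689); sign now +1
reciprocity: (4373/16689) = +1·(16689/4373) since 4373 mod 4 = 1, 16689 mod 4 = 1; sign now +1
(16689/4373) = (3570/4373)   [reduce mod 4373]
3570 = 2^1·1785; (2/4373) = -1 since 4373 mod 8 = 5, so (3570/4373) = (-1)^1·(1785/4373); sign now -1
reciprocity: (1785/4373) = +1·(4373/1785) since 1785 mod 4 = 1, 4373 mod 4 = 1; sign now -1
(4373/1785) = (803/1785)   [reduce mod 1785]
reciprocity: (803/1785) = +1·(1785/803) since 803 mod 4 = 3, 1785 mod 4 = 1; sign now -1
(1785/803) = (179/803)   [reduce mod 803]
reciprocity: (179/803) = -1·(803/179) since 179 mod 4 = 3, 803 mod 4 = 3; sign now +1
(803/179) = (87/179)   [reduce mod 179]
reciprocity: (87/179) = -1·(179/87) since 87 mod 4 = 3, 179 mod 4 = 3; sign now -1
(179/87) = (5/87)   [reduce mod 87]
reciprocity: (5/87) = +1·(87/5) since 5 mod 4 = 1, 87 mod 4 = 3; sign now -1
(87/5) = (2/5)   [reduce mod 5]
2 = 2^1·1; (2/5) = -1 since 5 mod 8 = 5, so (2/5) = (-1)^1·(1/5); sign now +1
(1/5) = 1; final value = sign = +1

1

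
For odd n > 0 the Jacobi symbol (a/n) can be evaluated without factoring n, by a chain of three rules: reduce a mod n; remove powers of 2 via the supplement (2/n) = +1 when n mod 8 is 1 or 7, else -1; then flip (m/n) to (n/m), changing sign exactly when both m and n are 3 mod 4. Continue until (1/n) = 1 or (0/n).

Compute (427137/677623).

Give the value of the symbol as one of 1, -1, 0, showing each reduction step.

1

flip (427137/677623) -> (677623/427137): both odd, 427137 mod 4 = 1, 677623 mod 4 = 3, so the flip contributes +1; sign now +1
(677623/427137): 677623 mod 427137 = 250486, so (677623/427137) = (250486/427137)
factor out 2^1: 250486 = 2^1·125243; with 427137 mod 8 = 1, (2/427137) = +1; sign now +1; continue with (125243/427137)
flip (125243/427137) -> (427137/125243): both odd, 125243 mod 4 = 3, 427137 mod 4 = 1, so the flip contributes +1; sign now +1
(427137/125243): 427137 mod 125243 = 51408, so (427137/125243) = (51408/125243)
factor out 2^4: 51408 = 2^4·3213; with 125243 mod 8 = 3, (2/125243) = -1; sign now +1; continue with (3213/125243)
flip (3213/125243) -> (125243/3213): both odd, 3213 mod 4 = 1, 125243 mod 4 = 3, so the flip contributes +1; sign now +1
(125243/3213): 125243 mod 3213 = 3149, so (125243/3213) = (3149/3213)
flip (3149/3213) -> (3213/3149): both odd, 3149 mod 4 = 1, 3213 mod 4 = 1, so the flip contributes +1; sign now +1
(3213/3149): 3213 mod 3149 = 64, so (3213/3149) = (64/3149)
factor out 2^6: 64 = 2^6·1; with 3149 mod 8 = 5, (2/3149) = -1; sign now +1; continue with (1/3149)
reached (1/3149) = 1, so the symbol is +1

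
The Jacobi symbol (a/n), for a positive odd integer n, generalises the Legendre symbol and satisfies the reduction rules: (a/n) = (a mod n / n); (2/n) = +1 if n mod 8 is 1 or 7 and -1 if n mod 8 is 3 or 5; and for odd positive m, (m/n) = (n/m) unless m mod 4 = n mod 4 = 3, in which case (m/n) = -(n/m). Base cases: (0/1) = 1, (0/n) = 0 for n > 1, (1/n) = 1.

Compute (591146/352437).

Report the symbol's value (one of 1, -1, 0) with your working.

(591146/352437) = (238709/352437)   [reduce mod 352437]
reciprocity: (238709/352437) = +1·(352437/238709) since 238709 mod 4 = 1, 352437 mod 4 = 1; sign now +1
(352437/238709) = (113728/238709)   [reduce mod 238709]
113728 = 2^6·1777; (2/238709) = -1 since 238709 mod 8 = 5, so (113728/238709) = (-1)^6·(1777/238709); sign now +1
reciprocity: (1777/238709) = +1·(238709/1777) since 1777 mod 4 = 1, 238709 mod 4 = 1; sign now +1
(238709/1777) = (591/1777)   [reduce mod 1777]
reciprocity: (591/1777) = +1·(1777/591) since 591 mod 4 = 3, 1777 mod 4 = 1; sign now +1
(1777/591) = (4/591)   [reduce mod 591]
4 = 2^2·1; (2/591) = +1 since 591 mod 8 = 7, so (4/591) = (+1)^2·(1/591); sign now +1
(1/591) = 1; final value = sign = +1

1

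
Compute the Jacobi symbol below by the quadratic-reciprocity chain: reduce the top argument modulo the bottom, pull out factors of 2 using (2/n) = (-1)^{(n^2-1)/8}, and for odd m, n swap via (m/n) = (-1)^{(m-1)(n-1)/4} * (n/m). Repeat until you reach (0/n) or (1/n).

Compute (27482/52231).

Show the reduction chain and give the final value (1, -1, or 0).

1

27482 = 2^1·13741; (2/52231) = +1 since 52231 mod 8 = 7, so (27482/52231) = (+1)^1·(13741/52231); sign now +1
reciprocity: (13741/52231) = +1·(52231/13741) since 13741 mod 4 = 1, 52231 mod 4 = 3; sign now +1
(52231/13741) = (11008/13741)   [reduce mod 13741]
11008 = 2^8·43; (2/13741) = -1 since 13741 mod 8 = 5, so (11008/13741) = (-1)^8·(43/13741); sign now +1
reciprocity: (43/13741) = +1·(13741/43) since 43 mod 4 = 3, 13741 mod 4 = 1; sign now +1
(13741/43) = (24/43)   [reduce mod 43]
24 = 2^3·3; (2/43) = -1 since 43 mod 8 = 3, so (24/43) = (-1)^3·(3/43); sign now -1
reciprocity: (3/43) = -1·(43/3) since 3 mod 4 = 3, 43 mod 4 = 3; sign now +1
(43/3) = (1/3)   [reduce mod 3]
(1/3) = 1; final value = sign = +1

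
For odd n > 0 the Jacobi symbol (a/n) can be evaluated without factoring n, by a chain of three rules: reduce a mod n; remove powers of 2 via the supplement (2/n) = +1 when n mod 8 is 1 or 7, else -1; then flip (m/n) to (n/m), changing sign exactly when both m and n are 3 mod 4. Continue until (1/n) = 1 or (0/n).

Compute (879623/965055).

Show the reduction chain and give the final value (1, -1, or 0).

reciprocity: (879623/965055) = -1·(965055/879623) since 879623 mod 4 = 3, 965055 mod 4 = 3; sign now -1
(965055/879623) = (85432/879623)   [reduce mod 879623]
85432 = 2^3·10679; (2/879623) = +1 since 879623 mod 8 = 7, so (85432/879623) = (+1)^3·(10679/879623); sign now -1
reciprocity: (10679/879623) = -1·(879623/10679) since 10679 mod 4 = 3, 879623 mod 4 = 3; sign now +1
(879623/10679) = (3945/10679)   [reduce mod 10679]
reciprocity: (3945/10679) = +1·(10679/3945) since 3945 mod 4 = 1, 10679 mod 4 = 3; sign now +1
(10679/3945) = (2789/3945)   [reduce mod 3945]
reciprocity: (2789/3945) = +1·(3945/2789) since 2789 mod 4 = 1, 3945 mod 4 = 1; sign now +1
(3945/2789) = (1156/2789)   [reduce mod 2789]
1156 = 2^2·289; (2/2789) = -1 since 2789 mod 8 = 5, so (1156/2789) = (-1)^2·(289/2789); sign now +1
reciprocity: (289/2789) = +1·(2789/289) since 289 mod 4 = 1, 2789 mod 4 = 1; sign now +1
(2789/289) = (188/289)   [reduce mod 289]
188 = 2^2·47; (2/289) = +1 since 289 mod 8 = 1, so (188/289) = (+1)^2·(47/289); sign now +1
reciprocity: (47/289) = +1·(289/47) since 47 mod 4 = 3, 289 mod 4 = 1; sign now +1
(289/47) = (7/47)   [reduce mod 47]
reciprocity: (7/47) = -1·(47/7) since 7 mod 4 = 3, 47 mod 4 = 3; sign now -1
(47/7) = (5/7)   [reduce mod 7]
reciprocity: (5/7) = +1·(7/5) since 5 mod 4 = 1, 7 mod 4 = 3; sign now -1
(7/5) = (2/5)   [reduce mod 5]
2 = 2^1·1; (2/5) = -1 since 5 mod 8 = 5, so (2/5) = (-1)^1·(1/5); sign now +1
(1/5) = 1; final value = sign = +1

1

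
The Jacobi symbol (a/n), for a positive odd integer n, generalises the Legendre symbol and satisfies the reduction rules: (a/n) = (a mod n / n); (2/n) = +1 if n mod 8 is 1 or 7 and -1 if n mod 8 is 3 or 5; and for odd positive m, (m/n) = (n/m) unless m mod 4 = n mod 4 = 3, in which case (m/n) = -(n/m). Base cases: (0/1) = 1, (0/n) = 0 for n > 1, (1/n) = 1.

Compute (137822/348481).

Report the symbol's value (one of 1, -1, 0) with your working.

factor out 2^1: 137822 = 2^1·68911; with 348481 mod 8 = 1, (2/348481) = +1; sign now +1; continue with (68911/348481)
flip (68911/348481) -> (348481/68911): both odd, 68911 mod 4 = 3, 348481 mod 4 = 1, so the flip contributes +1; sign now +1
(348481/68911): 348481 mod 68911 = 3926, so (348481/68911) = (3926/68911)
factor out 2^1: 3926 = 2^1·1963; with 68911 mod 8 = 7, (2/68911) = +1; sign now +1; continue with (1963/68911)
flip (1963/68911) -> (68911/1963): both odd, 1963 mod 4 = 3, 68911 mod 4 = 3, so the flip contributes -1; sign now -1
(68911/1963): 68911 mod 1963 = 206, so (68911/1963) = (206/1963)
factor out 2^1: 206 = 2^1·103; with 1963 mod 8 = 3, (2/1963) = -1; sign now +1; continue with (103/1963)
flip (103/1963) -> (1963/103): both odd, 103 mod 4 = 3, 1963 mod 4 = 3, so the flip contributes -1; sign now -1
(1963/103): 1963 mod 103 = 6, so (1963/103) = (6/103)
factor out 2^1: 6 = 2^1·3; with 103 mod 8 = 7, (2/103) = +1; sign now -1; continue with (3/103)
flip (3/103) -> (103/3): both odd, 3 mod 4 = 3, 103 mod 4 = 3, so the flip contributes -1; sign now +1
(103/3): 103 mod 3 = 1, so (103/3) = (1/3)
reached (1/3) = 1, so the symbol is +1

1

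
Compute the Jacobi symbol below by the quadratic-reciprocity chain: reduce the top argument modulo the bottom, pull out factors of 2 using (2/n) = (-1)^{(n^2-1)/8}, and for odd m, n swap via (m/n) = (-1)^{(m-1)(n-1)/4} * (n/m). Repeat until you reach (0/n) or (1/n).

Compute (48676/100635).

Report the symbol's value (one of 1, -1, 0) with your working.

factor out 2^2: 48676 = 2^2·12169; with 100635 mod 8 = 3, (2/100635) = -1; sign now +1; continue with (12169/100635)
flip (12169/100635) -> (100635/12169): both odd, 12169 mod 4 = 1, 100635 mod 4 = 3, so the flip contributes +1; sign now +1
(100635/12169): 100635 mod 12169 = 3283, so (100635/12169) = (3283/12169)
flip (3283/12169) -> (12169/3283): both odd, 3283 mod 4 = 3, 12169 mod 4 = 1, so the flip contributes +1; sign now +1
(12169/3283): 12169 mod 3283 = 2320, so (12169/3283) = (2320/3283)
factor out 2^4: 2320 = 2^4·145; with 3283 mod 8 = 3, (2/3283) = -1; sign now +1; continue with (145/3283)
flip (145/3283) -> (3283/145): both odd, 145 mod 4 = 1, 3283 mod 4 = 3, so the flip contributes +1; sign now +1
(3283/145): 3283 mod 145 = 93, so (3283/145) = (93/145)
flip (93/145) -> (145/93): both odd, 93 mod 4 = 1, 145 mod 4 = 1, so the flip contributes +1; sign now +1
(145/93): 145 mod 93 = 52, so (145/93) = (52/93)
factor out 2^2: 52 = 2^2·13; with 93 mod 8 = 5, (2/93) = -1; sign now +1; continue with (13/93)
flip (13/93) -> (93/13): both odd, 13 mod 4 = 1, 93 mod 4 = 1, so the flip contributes +1; sign now +1
(93/13): 93 mod 13 = 2, so (93/13) = (2/13)
factor out 2^1: 2 = 2^1·1; with 13 mod 8 = 5, (2/13) = -1; sign now -1; continue with (1/13)
reached (1/13) = 1, so the symbol is -1

-1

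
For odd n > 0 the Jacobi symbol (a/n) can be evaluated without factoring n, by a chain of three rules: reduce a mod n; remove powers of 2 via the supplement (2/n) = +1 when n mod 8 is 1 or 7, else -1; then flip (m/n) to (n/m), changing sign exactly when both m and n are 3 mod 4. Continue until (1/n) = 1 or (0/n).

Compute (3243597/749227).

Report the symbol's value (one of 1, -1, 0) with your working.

(3243597/749227): 3243597 mod 749227 = 246689, so (3243597/749227) = (246689/749227)
flip (246689/749227) -> (749227/246689): both odd, 246689 mod 4 = 1, 749227 mod 4 = 3, so the flip contributes +1; sign now +1
(749227/246689): 749227 mod 246689 = 9160, so (749227/246689) = (9160/246689)
factor out 2^3: 9160 = 2^3·1145; with 246689 mod 8 = 1, (2/246689) = +1; sign now +1; continue with (1145/246689)
flip (1145/246689) -> (246689/1145): both odd, 1145 mod 4 = 1, 246689 mod 4 = 1, so the flip contributes +1; sign now +1
(246689/1145): 246689 mod 1145 = 514, so (246689/1145) = (514/1145)
factor out 2^1: 514 = 2^1·257; with 1145 mod 8 = 1, (2/1145) = +1; sign now +1; continue with (257/1145)
flip (257/1145) -> (1145/257): both odd, 257 mod 4 = 1, 1145 mod 4 = 1, so the flip contributes +1; sign now +1
(1145/257): 1145 mod 257 = 117, so (1145/257) = (117/257)
flip (117/257) -> (257/117): both odd, 117 mod 4 = 1, 257 mod 4 = 1, so the flip contributes +1; sign now +1
(257/117): 257 mod 117 = 23, so (257/117) = (23/117)
flip (23/117) -> (117/23): both odd, 23 mod 4 = 3, 117 mod 4 = 1, so the flip contributes +1; sign now +1
(117/23): 117 mod 23 = 2, so (117/23) = (2/23)
factor out 2^1: 2 = 2^1·1; with 23 mod 8 = 7, (2/23) = +1; sign now +1; continue with (1/23)
reached (1/23) = 1, so the symbol is +1

1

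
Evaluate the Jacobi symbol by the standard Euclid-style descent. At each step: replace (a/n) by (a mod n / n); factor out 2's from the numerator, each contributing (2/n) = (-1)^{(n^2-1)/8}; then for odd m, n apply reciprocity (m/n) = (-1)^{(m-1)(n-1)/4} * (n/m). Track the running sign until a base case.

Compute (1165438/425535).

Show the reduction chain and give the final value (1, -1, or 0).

(1165438/425535) = (314368/425535)   [reduce mod 425535]
314368 = 2^10·307; (2/425535) = +1 since 425535 mod 8 = 7, so (314368/425535) = (+1)^10·(307/425535); sign now +1
reciprocity: (307/425535) = -1·(425535/307) since 307 mod 4 = 3, 425535 mod 4 = 3; sign now -1
(425535/307) = (33/307)   [reduce mod 307]
reciprocity: (33/307) = +1·(307/33) since 33 mod 4 = 1, 307 mod 4 = 3; sign now -1
(307/33) = (10/33)   [reduce mod 33]
10 = 2^1·5; (2/33) = +1 since 33 mod 8 = 1, so (10/33) = (+1)^1·(5/33); sign now -1
reciprocity: (5/33) = +1·(33/5) since 5 mod 4 = 1, 33 mod 4 = 1; sign now -1
(33/5) = (3/5)   [reduce mod 5]
reciprocity: (3/5) = +1·(5/3) since 3 mod 4 = 3, 5 mod 4 = 1; sign now -1
(5/3) = (2/3)   [reduce mod 3]
2 = 2^1·1; (2/3) = -1 since 3 mod 8 = 3, so (2/3) = (-1)^1·(1/3); sign now +1
(1/3) = 1; final value = sign = +1

1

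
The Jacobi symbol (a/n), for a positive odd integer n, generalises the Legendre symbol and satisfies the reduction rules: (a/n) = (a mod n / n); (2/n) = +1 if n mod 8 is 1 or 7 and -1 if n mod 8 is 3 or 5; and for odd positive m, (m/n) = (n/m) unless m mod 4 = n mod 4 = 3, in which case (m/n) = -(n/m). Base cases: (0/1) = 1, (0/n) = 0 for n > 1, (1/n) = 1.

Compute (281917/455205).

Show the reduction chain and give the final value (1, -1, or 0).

reciprocity: (281917/455205) = +1·(455205/281917) since 281917 mod 4 = 1, 455205 mod 4 = 1; sign now +1
(455205/281917) = (173288/281917)   [reduce mod 281917]
173288 = 2^3·21661; (2/281917) = -1 since 281917 mod 8 = 5, so (173288/281917) = (-1)^3·(21661/281917); sign now -1
reciprocity: (21661/281917) = +1·(281917/21661) since 21661 mod 4 = 1, 281917 mod 4 = 1; sign now -1
(281917/21661) = (324/21661)   [reduce mod 21661]
324 = 2^2·81; (2/21661) = -1 since 21661 mod 8 = 5, so (324/21661) = (-1)^2·(81/21661); sign now -1
reciprocity: (81/21661) = +1·(21661/81) since 81 mod 4 = 1, 21661 mod 4 = 1; sign now -1
(21661/81) = (34/81)   [reduce mod 81]
34 = 2^1·17; (2/81) = +1 since 81 mod 8 = 1, so (34/81) = (+1)^1·(17/81); sign now -1
reciprocity: (17/81) = +1·(81/17) since 17 mod 4 = 1, 81 mod 4 = 1; sign now -1
(81/17) = (13/17)   [reduce mod 17]
reciprocity: (13/17) = +1·(17/13) since 13 mod 4 = 1, 17 mod 4 = 1; sign now -1
(17/13) = (4/13)   [reduce mod 13]
4 = 2^2·1; (2/13) = -1 since 13 mod 8 = 5, so (4/13) = (-1)^2·(1/13); sign now -1
(1/13) = 1; final value = sign = -1

-1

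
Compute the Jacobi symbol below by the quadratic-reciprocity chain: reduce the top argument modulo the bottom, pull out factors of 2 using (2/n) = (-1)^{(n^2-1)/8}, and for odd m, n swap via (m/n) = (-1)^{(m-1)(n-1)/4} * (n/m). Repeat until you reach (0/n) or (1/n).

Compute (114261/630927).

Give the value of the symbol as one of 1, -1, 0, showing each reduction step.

0

flip (114261/630927) -> (630927/114261): both odd, 114261 mod 4 = 1, 630927 mod 4 = 3, so the flip contributes +1; sign now +1
(630927/114261): 630927 mod 114261 = 59622, so (630927/114261) = (59622/114261)
factor out 2^1: 59622 = 2^1·29811; with 114261 mod 8 = 5, (2/114261) = -1; sign now -1; continue with (29811/114261)
flip (29811/114261) -> (114261/29811): both odd, 29811 mod 4 = 3, 114261 mod 4 = 1, so the flip contributes +1; sign now -1
(114261/29811): 114261 mod 29811 = 24828, so (114261/29811) = (24828/29811)
factor out 2^2: 24828 = 2^2·6207; with 29811 mod 8 = 3, (2/29811) = -1; sign now -1; continue with (6207/29811)
flip (6207/29811) -> (29811/6207): both odd, 6207 mod 4 = 3, 29811 mod 4 = 3, so the flip contributes -1; sign now +1
(29811/6207): 29811 mod 6207 = 4983, so (29811/6207) = (4983/6207)
flip (4983/6207) -> (6207/4983): both odd, 4983 mod 4 = 3, 6207 mod 4 = 3, so the flip contributes -1; sign now -1
(6207/4983): 6207 mod 4983 = 1224, so (6207/4983) = (1224/4983)
factor out 2^3: 1224 = 2^3·153; with 4983 mod 8 = 7, (2/4983) = +1; sign now -1; continue with (153/4983)
flip (153/4983) -> (4983/153): both odd, 153 mod 4 = 1, 4983 mod 4 = 3, so the flip contributes +1; sign now -1
(4983/153): 4983 mod 153 = 87, so (4983/153) = (87/153)
flip (87/153) -> (153/87): both odd, 87 mod 4 = 3, 153 mod 4 = 1, so the flip contributes +1; sign now -1
(153/87): 153 mod 87 = 66, so (153/87) = (66/87)
factor out 2^1: 66 = 2^1·33; with 87 mod 8 = 7, (2/87) = +1; sign now -1; continue with (33/87)
flip (33/87) -> (87/33): both odd, 33 mod 4 = 1, 87 mod 4 = 3, so the flip contributes +1; sign now -1
(87/33): 87 mod 33 = 21, so (87/33) = (21/33)
flip (21/33) -> (33/21): both odd, 21 mod 4 = 1, 33 mod 4 = 1, so the flip contributes +1; sign now -1
(33/21): 33 mod 21 = 12, so (33/21) = (12/21)
factor out 2^2: 12 = 2^2·3; with 21 mod 8 = 5, (2/21) = -1; sign now -1; continue with (3/21)
flip (3/21) -> (21/3): both odd, 3 mod 4 = 3, 21 mod 4 = 1, so the flip contributes +1; sign now -1
(21/3): 21 mod 3 = 0, so (21/3) = (0/3)
reached (0/3); gcd(a, n) > 1, so (0/3) = 0 and the symbol is 0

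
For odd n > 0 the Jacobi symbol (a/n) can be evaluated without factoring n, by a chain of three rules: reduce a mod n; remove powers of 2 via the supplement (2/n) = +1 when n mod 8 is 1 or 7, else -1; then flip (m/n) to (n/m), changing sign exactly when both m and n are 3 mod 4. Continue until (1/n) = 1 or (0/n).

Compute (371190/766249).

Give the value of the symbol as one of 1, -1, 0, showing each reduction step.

1

factor out 2^1: 371190 = 2^1·185595; with 766249 mod 8 = 1, (2/766249) = +1; sign now +1; continue with (185595/766249)
flip (185595/766249) -> (766249/185595): both odd, 185595 mod 4 = 3, 766249 mod 4 = 1, so the flip contributes +1; sign now +1
(766249/185595): 766249 mod 185595 = 23869, so (766249/185595) = (23869/185595)
flip (23869/185595) -> (185595/23869): both odd, 23869 mod 4 = 1, 185595 mod 4 = 3, so the flip contributes +1; sign now +1
(185595/23869): 185595 mod 23869 = 18512, so (185595/23869) = (18512/23869)
factor out 2^4: 18512 = 2^4·1157; with 23869 mod 8 = 5, (2/23869) = -1; sign now +1; continue with (1157/23869)
flip (1157/23869) -> (23869/1157): both odd, 1157 mod 4 = 1, 23869 mod 4 = 1, so the flip contributes +1; sign now +1
(23869/1157): 23869 mod 1157 = 729, so (23869/1157) = (729/1157)
flip (729/1157) -> (1157/729): both odd, 729 mod 4 = 1, 1157 mod 4 = 1, so the flip contributes +1; sign now +1
(1157/729): 1157 mod 729 = 428, so (1157/729) = (428/729)
factor out 2^2: 428 = 2^2·107; with 729 mod 8 = 1, (2/729) = +1; sign now +1; continue with (107/729)
flip (107/729) -> (729/107): both odd, 107 mod 4 = 3, 729 mod 4 = 1, so the flip contributes +1; sign now +1
(729/107): 729 mod 107 = 87, so (729/107) = (87/107)
flip (87/107) -> (107/87): both odd, 87 mod 4 = 3, 107 mod 4 = 3, so the flip contributes -1; sign now -1
(107/87): 107 mod 87 = 20, so (107/87) = (20/87)
factor out 2^2: 20 = 2^2·5; with 87 mod 8 = 7, (2/87) = +1; sign now -1; continue with (5/87)
flip (5/87) -> (87/5): both odd, 5 mod 4 = 1, 87 mod 4 = 3, so the flip contributes +1; sign now -1
(87/5): 87 mod 5 = 2, so (87/5) = (2/5)
factor out 2^1: 2 = 2^1·1; with 5 mod 8 = 5, (2/5) = -1; sign now +1; continue with (1/5)
reached (1/5) = 1, so the symbol is +1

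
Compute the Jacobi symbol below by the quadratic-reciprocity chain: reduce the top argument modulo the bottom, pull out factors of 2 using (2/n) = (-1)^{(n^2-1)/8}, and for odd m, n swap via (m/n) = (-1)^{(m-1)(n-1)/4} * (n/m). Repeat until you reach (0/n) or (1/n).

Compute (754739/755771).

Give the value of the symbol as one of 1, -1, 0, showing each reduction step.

1

flip (754739/755771) -> (755771/754739): both odd, 754739 mod 4 = 3, 755771 mod 4 = 3, so the flip contributes -1; sign now -1
(755771/754739): 755771 mod 754739 = 1032, so (755771/754739) = (1032/754739)
factor out 2^3: 1032 = 2^3·129; with 754739 mod 8 = 3, (2/754739) = -1; sign now +1; continue with (129/754739)
flip (129/754739) -> (754739/129): both odd, 129 mod 4 = 1, 754739 mod 4 = 3, so the flip contributes +1; sign now +1
(754739/129): 754739 mod 129 = 89, so (754739/129) = (89/129)
flip (89/129) -> (129/89): both odd, 89 mod 4 = 1, 129 mod 4 = 1, so the flip contributes +1; sign now +1
(129/89): 129 mod 89 = 40, so (129/89) = (40/89)
factor out 2^3: 40 = 2^3·5; with 89 mod 8 = 1, (2/89) = +1; sign now +1; continue with (5/89)
flip (5/89) -> (89/5): both odd, 5 mod 4 = 1, 89 mod 4 = 1, so the flip contributes +1; sign now +1
(89/5): 89 mod 5 = 4, so (89/5) = (4/5)
factor out 2^2: 4 = 2^2·1; with 5 mod 8 = 5, (2/5) = -1; sign now +1; continue with (1/5)
reached (1/5) = 1, so the symbol is +1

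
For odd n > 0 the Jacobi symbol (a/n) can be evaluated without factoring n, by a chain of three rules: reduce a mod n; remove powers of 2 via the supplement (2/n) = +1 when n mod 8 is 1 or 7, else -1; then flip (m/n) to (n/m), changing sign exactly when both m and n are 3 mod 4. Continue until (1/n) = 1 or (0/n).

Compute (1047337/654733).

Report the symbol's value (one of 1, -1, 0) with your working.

1

(1047337/654733) = (392604/654733)   [reduce mod 654733]
392604 = 2^2·98151; (2/654733) = -1 since 654733 mod 8 = 5, so (392604/654733) = (-1)^2·(98151/654733); sign now +1
reciprocity: (98151/654733) = +1·(654733/98151) since 98151 mod 4 = 3, 654733 mod 4 = 1; sign now +1
(654733/98151) = (65827/98151)   [reduce mod 98151]
reciprocity: (65827/98151) = -1·(98151/65827) since 65827 mod 4 = 3, 98151 mod 4 = 3; sign now -1
(98151/65827) = (32324/65827)   [reduce mod 65827]
32324 = 2^2·8081; (2/65827) = -1 since 65827 mod 8 = 3, so (32324/65827) = (-1)^2·(8081/65827); sign now -1
reciprocity: (8081/65827) = +1·(65827/8081) since 8081 mod 4 = 1, 65827 mod 4 = 3; sign now -1
(65827/8081) = (1179/8081)   [reduce mod 8081]
reciprocity: (1179/8081) = +1·(8081/1179) since 1179 mod 4 = 3, 8081 mod 4 = 1; sign now -1
(8081/1179) = (1007/1179)   [reduce mod 1179]
reciprocity: (1007/1179) = -1·(1179/1007) since 1007 mod 4 = 3, 1179 mod 4 = 3; sign now +1
(1179/1007) = (172/1007)   [reduce mod 1007]
172 = 2^2·43; (2/1007) = +1 since 1007 mod 8 = 7, so (172/1007) = (+1)^2·(43/1007); sign now +1
reciprocity: (43/1007) = -1·(1007/43) since 43 mod 4 = 3, 1007 mod 4 = 3; sign now -1
(1007/43) = (18/43)   [reduce mod 43]
18 = 2^1·9; (2/43) = -1 since 43 mod 8 = 3, so (18/43) = (-1)^1·(9/43); sign now +1
reciprocity: (9/43) = +1·(43/9) since 9 mod 4 = 1, 43 mod 4 = 3; sign now +1
(43/9) = (7/9)   [reduce mod 9]
reciprocity: (7/9) = +1·(9/7) since 7 mod 4 = 3, 9 mod 4 = 1; sign now +1
(9/7) = (2/7)   [reduce mod 7]
2 = 2^1·1; (2/7) = +1 since 7 mod 8 = 7, so (2/7) = (+1)^1·(1/7); sign now +1
(1/7) = 1; final value = sign = +1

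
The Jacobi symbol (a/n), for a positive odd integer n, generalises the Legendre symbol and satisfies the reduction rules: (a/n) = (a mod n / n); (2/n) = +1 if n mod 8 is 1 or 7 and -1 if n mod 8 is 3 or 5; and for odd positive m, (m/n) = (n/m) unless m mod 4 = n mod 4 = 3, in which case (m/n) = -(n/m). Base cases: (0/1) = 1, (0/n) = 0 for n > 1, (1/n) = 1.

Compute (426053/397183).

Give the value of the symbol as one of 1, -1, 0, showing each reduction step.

1

(426053/397183) = (28870/397183)   [reduce mod 397183]
28870 = 2^1·14435; (2/397183) = +1 since 397183 mod 8 = 7, so (28870/397183) = (+1)^1·(14435/397183); sign now +1
reciprocity: (14435/397183) = -1·(397183/14435) since 14435 mod 4 = 3, 397183 mod 4 = 3; sign now -1
(397183/14435) = (7438/14435)   [reduce mod 14435]
7438 = 2^1·3719; (2/14435) = -1 since 14435 mod 8 = 3, so (7438/14435) = (-1)^1·(3719/14435); sign now +1
reciprocity: (3719/14435) = -1·(14435/3719) since 3719 mod 4 = 3, 14435 mod 4 = 3; sign now -1
(14435/3719) = (3278/3719)   [reduce mod 3719]
3278 = 2^1·1639; (2/3719) = +1 since 3719 mod 8 = 7, so (3278/3719) = (+1)^1·(1639/3719); sign now -1
reciprocity: (1639/3719) = -1·(3719/1639) since 1639 mod 4 = 3, 3719 mod 4 = 3; sign now +1
(3719/1639) = (441/1639)   [reduce mod 1639]
reciprocity: (441/1639) = +1·(1639/441) since 441 mod 4 = 1, 1639 mod 4 = 3; sign now +1
(1639/441) = (316/441)   [reduce mod 441]
316 = 2^2·79; (2/441) = +1 since 441 mod 8 = 1, so (316/441) = (+1)^2·(79/441); sign now +1
reciprocity: (79/441) = +1·(441/79) since 79 mod 4 = 3, 441 mod 4 = 1; sign now +1
(441/79) = (46/79)   [reduce mod 79]
46 = 2^1·23; (2/79) = +1 since 79 mod 8 = 7, so (46/79) = (+1)^1·(23/79); sign now +1
reciprocity: (23/79) = -1·(79/23) since 23 mod 4 = 3, 79 mod 4 = 3; sign now -1
(79/23) = (10/23)   [reduce mod 23]
10 = 2^1·5; (2/23) = +1 since 23 mod 8 = 7, so (10/23) = (+1)^1·(5/23); sign now -1
reciprocity: (5/23) = +1·(23/5) since 5 mod 4 = 1, 23 mod 4 = 3; sign now -1
(23/5) = (3/5)   [reduce mod 5]
reciprocity: (3/5) = +1·(5/3) since 3 mod 4 = 3, 5 mod 4 = 1; sign now -1
(5/3) = (2/3)   [reduce mod 3]
2 = 2^1·1; (2/3) = -1 since 3 mod 8 = 3, so (2/3) = (-1)^1·(1/3); sign now +1
(1/3) = 1; final value = sign = +1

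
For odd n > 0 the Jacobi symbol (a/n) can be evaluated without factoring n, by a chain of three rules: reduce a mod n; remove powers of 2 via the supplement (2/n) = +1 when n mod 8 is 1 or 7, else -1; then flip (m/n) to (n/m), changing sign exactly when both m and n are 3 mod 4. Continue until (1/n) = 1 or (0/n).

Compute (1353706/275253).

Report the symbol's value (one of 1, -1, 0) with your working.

1

(1353706/275253) = (252694/275253)   [reduce mod 275253]
252694 = 2^1·126347; (2/275253) = -1 since 275253 mod 8 = 5, so (252694/275253) = (-1)^1·(126347/275253); sign now -1
reciprocity: (126347/275253) = +1·(275253/126347) since 126347 mod 4 = 3, 275253 mod 4 = 1; sign now -1
(275253/126347) = (22559/126347)   [reduce mod 126347]
reciprocity: (22559/126347) = -1·(126347/22559) since 22559 mod 4 = 3, 126347 mod 4 = 3; sign now +1
(126347/22559) = (13552/22559)   [reduce mod 22559]
13552 = 2^4·847; (2/22559) = +1 since 22559 mod 8 = 7, so (13552/22559) = (+1)^4·(847/22559); sign now +1
reciprocity: (847/22559) = -1·(22559/847) since 847 mod 4 = 3, 22559 mod 4 = 3; sign now -1
(22559/847) = (537/847)   [reduce mod 847]
reciprocity: (537/847) = +1·(847/537) since 537 mod 4 = 1, 847 mod 4 = 3; sign now -1
(847/537) = (310/537)   [reduce mod 537]
310 = 2^1·155; (2/537) = +1 since 537 mod 8 = 1, so (310/537) = (+1)^1·(155/537); sign now -1
reciprocity: (155/537) = +1·(537/155) since 155 mod 4 = 3, 537 mod 4 = 1; sign now -1
(537/155) = (72/155)   [reduce mod 155]
72 = 2^3·9; (2/155) = -1 since 155 mod 8 = 3, so (72/155) = (-1)^3·(9/155); sign now +1
reciprocity: (9/155) = +1·(155/9) since 9 mod 4 = 1, 155 mod 4 = 3; sign now +1
(155/9) = (2/9)   [reduce mod 9]
2 = 2^1·1; (2/9) = +1 since 9 mod 8 = 1, so (2/9) = (+1)^1·(1/9); sign now +1
(1/9) = 1; final value = sign = +1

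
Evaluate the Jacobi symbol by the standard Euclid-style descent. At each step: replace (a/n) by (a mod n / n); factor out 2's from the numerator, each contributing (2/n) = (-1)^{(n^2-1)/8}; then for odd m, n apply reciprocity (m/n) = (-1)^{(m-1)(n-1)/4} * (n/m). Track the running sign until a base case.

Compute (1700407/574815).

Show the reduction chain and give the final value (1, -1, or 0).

(1700407/574815) = (550777/574815)   [reduce mod 574815]
reciprocity: (550777/574815) = +1·(574815/550777) since 550777 mod 4 = 1, 574815 mod 4 = 3; sign now +1
(574815/550777) = (24038/550777)   [reduce mod 550777]
24038 = 2^1·12019; (2/550777) = +1 since 550777 mod 8 = 1, so (24038/550777) = (+1)^1·(12019/550777); sign now +1
reciprocity: (12019/550777) = +1·(550777/12019) since 12019 mod 4 = 3, 550777 mod 4 = 1; sign now +1
(550777/12019) = (9922/12019)   [reduce mod 12019]
9922 = 2^1·4961; (2/12019) = -1 since 12019 mod 8 = 3, so (9922/12019) = (-1)^1·(4961/12019); sign now -1
reciprocity: (4961/12019) = +1·(12019/4961) since 4961 mod 4 = 1, 12019 mod 4 = 3; sign now -1
(12019/4961) = (2097/4961)   [reduce mod 4961]
reciprocity: (2097/4961) = +1·(4961/2097) since 2097 mod 4 = 1, 4961 mod 4 = 1; sign now -1
(4961/2097) = (767/2097)   [reduce mod 2097]
reciprocity: (767/2097) = +1·(2097/767) since 767 mod 4 = 3, 2097 mod 4 = 1; sign now -1
(2097/767) = (563/767)   [reduce mod 767]
reciprocity: (563/767) = -1·(767/563) since 563 mod 4 = 3, 767 mod 4 = 3; sign now +1
(767/563) = (204/563)   [reduce mod 563]
204 = 2^2·51; (2/563) = -1 since 563 mod 8 = 3, so (204/563) = (-1)^2·(51/563); sign now +1
reciprocity: (51/563) = -1·(563/51) since 51 mod 4 = 3, 563 mod 4 = 3; sign now -1
(563/51) = (2/51)   [reduce mod 51]
2 = 2^1·1; (2/51) = -1 since 51 mod 8 = 3, so (2/51) = (-1)^1·(1/51); sign now +1
(1/51) = 1; final value = sign = +1

1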